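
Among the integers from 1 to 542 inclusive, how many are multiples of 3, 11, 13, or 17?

180 + 49 + 41 + 31 − 16 − 13 − 10 − 3 − 2 − 2 + 1 + 0 + 0 + 0 − 0 = 256

256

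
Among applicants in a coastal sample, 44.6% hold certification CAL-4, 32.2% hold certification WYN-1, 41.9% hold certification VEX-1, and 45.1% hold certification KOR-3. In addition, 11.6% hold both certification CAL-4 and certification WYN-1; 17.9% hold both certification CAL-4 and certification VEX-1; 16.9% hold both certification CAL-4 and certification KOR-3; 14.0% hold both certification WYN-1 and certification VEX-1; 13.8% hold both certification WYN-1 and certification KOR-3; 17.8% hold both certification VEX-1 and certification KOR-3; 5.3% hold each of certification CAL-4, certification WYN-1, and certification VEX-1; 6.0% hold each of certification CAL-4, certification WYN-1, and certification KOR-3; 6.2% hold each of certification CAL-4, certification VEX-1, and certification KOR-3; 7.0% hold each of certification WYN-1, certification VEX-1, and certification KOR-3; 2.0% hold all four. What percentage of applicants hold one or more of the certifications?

Apply inclusion-exclusion:
P(at least one) = 44.6 + 32.2 + 41.9 + 45.1 − 11.6 − 17.9 − 16.9 − 14.0 − 13.8 − 17.8 + 5.3 + 6.0 + 6.2 + 7.0 − 2.0 = 94.3%

94.3%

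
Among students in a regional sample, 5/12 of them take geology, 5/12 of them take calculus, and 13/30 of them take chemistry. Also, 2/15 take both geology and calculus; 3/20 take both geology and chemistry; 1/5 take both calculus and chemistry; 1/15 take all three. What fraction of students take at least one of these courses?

Inclusion–exclusion gives
P(union) = 5/12 + 5/12 + 13/30 − 2/15 − 3/20 − 1/5 + 1/15 = 17/20

17/20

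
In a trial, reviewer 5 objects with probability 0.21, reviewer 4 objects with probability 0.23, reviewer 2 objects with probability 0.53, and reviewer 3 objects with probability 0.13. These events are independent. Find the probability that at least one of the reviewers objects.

P(none) = (1 − 0.21) × (1 − 0.23) × (1 − 0.53) × (1 − 0.13) = 0.79 × 0.77 × 0.47 × 0.87 = 0.24873387
P(at least one) = 1 − 0.24873387 = 0.75126613

0.75126613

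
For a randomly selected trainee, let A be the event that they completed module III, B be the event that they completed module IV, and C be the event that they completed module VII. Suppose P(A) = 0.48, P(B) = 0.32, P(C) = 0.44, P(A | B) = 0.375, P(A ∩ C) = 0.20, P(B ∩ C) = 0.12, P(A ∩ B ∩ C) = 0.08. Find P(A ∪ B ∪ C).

P(A ∩ B) = P(B)·P(A|B) = 0.32 × 0.375 = 0.12
Inclusion–exclusion gives
P(A ∪ B ∪ C) = 0.48 + 0.32 + 0.44 − 0.12 − 0.20 − 0.12 + 0.08 = 0.88

0.88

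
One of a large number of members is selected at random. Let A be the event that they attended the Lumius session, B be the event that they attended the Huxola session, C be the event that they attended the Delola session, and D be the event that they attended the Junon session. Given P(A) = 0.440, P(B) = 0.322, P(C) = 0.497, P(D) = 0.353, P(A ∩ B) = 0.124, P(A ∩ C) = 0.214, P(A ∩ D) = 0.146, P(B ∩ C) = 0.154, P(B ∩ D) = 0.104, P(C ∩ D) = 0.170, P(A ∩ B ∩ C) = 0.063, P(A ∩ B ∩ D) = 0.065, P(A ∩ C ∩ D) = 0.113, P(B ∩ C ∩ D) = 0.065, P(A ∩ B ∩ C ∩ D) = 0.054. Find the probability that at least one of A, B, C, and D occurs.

P(A ∪ B ∪ C ∪ D) = 0.440 + 0.322 + 0.497 + 0.353 − 0.124 − 0.214 − 0.146 − 0.154 − 0.104 − 0.170 + 0.063 + 0.065 + 0.113 + 0.065 − 0.054 = 0.952

0.952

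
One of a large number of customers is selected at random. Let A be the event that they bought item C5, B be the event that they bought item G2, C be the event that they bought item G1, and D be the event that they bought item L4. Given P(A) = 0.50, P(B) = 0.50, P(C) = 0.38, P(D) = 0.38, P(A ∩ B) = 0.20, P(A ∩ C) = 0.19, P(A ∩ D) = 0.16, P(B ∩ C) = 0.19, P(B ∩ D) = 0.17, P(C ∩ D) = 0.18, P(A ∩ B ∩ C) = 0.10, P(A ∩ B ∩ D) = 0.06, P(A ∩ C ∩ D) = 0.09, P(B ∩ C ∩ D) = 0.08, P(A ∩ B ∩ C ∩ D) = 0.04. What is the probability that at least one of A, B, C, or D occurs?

By inclusion-exclusion,
P(A ∪ B ∪ C ∪ D) = 0.50 + 0.50 + 0.38 + 0.38 − 0.20 − 0.19 − 0.16 − 0.19 − 0.17 − 0.18 + 0.10 + 0.06 + 0.09 + 0.08 − 0.04 = 0.96

0.96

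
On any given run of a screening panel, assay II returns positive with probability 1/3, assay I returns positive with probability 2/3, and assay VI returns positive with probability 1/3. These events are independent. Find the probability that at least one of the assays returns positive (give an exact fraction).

23/27

P(none) = (1 − 1/3) × (1 − 2/3) × (1 − 1/3) = 2/3 × 1/3 × 2/3 = 4/27
P(at least one) = 1 − 4/27 = 23/27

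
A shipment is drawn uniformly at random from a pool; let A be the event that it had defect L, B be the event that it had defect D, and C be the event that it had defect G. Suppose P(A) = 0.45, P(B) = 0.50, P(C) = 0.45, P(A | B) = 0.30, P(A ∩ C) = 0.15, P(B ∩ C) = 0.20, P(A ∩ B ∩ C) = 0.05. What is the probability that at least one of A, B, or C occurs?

0.95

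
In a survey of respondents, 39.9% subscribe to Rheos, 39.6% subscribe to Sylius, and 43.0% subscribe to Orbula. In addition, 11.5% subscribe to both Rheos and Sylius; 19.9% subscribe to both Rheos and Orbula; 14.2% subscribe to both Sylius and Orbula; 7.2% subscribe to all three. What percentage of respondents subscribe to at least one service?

84.1%

P(≥1) = 39.9 + 39.6 + 43.0 − 11.5 − 19.9 − 14.2 + 7.2 = 84.1%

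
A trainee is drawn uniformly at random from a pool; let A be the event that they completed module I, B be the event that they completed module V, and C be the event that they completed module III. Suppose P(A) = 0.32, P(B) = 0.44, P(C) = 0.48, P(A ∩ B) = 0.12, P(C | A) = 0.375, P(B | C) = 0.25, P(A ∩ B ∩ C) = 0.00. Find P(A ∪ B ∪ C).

0.88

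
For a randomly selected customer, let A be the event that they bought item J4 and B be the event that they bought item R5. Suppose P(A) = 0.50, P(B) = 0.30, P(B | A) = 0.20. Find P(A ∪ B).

P(A ∩ B) = P(A)·P(B|A) = 0.50 × 0.20 = 0.10
P(A ∪ B) = 0.50 + 0.30 − 0.10 = 0.70

0.70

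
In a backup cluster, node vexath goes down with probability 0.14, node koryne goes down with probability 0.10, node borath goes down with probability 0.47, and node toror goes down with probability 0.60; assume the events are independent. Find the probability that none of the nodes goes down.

P(none) = (1 − 0.14) × (1 − 0.10) × (1 − 0.47) × (1 − 0.60) = 0.86 × 0.90 × 0.53 × 0.40 = 0.164088

0.164088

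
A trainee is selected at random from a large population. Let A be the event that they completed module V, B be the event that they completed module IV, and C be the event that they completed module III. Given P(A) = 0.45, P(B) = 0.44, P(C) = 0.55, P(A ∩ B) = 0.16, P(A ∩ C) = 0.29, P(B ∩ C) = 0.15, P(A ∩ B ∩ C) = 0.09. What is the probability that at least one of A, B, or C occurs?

0.93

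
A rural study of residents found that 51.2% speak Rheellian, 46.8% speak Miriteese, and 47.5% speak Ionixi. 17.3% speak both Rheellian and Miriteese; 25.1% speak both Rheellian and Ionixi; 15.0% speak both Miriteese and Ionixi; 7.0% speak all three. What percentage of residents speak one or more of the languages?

95.1%

P(union) = 51.2 + 46.8 + 47.5 − 17.3 − 25.1 − 15.0 + 7.0 = 95.1%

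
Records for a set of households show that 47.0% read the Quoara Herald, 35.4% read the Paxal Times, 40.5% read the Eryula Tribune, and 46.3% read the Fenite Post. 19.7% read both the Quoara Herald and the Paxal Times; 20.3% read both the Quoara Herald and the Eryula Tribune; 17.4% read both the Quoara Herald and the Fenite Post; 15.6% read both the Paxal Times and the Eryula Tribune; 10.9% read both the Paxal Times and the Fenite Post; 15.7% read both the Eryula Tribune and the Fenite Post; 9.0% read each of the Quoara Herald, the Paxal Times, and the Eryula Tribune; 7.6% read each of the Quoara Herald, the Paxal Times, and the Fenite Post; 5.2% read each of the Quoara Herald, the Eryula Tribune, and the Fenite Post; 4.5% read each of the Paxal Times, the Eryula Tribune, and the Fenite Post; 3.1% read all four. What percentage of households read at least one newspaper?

92.8%

By inclusion–exclusion:
P(union) = 47.0 + 35.4 + 40.5 + 46.3 − 19.7 − 20.3 − 17.4 − 15.6 − 10.9 − 15.7 + 9.0 + 7.6 + 5.2 + 4.5 − 3.1 = 92.8%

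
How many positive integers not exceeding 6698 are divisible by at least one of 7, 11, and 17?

1786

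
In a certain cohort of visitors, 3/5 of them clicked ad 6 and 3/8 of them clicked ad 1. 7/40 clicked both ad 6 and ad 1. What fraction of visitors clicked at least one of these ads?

By inclusion–exclusion:
P(≥1) = 3/5 + 3/8 − 7/40 = 4/5

4/5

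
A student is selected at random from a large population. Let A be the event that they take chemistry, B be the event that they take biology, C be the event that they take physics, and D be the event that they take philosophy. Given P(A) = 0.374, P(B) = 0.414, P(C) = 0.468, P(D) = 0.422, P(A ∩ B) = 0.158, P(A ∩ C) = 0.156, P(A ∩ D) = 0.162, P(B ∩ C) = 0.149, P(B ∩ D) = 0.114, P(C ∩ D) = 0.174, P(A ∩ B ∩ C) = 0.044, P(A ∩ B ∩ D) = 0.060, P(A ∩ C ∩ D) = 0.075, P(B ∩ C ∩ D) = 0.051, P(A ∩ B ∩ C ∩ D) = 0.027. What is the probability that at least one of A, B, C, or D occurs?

P(A ∪ B ∪ C ∪ D) = 0.374 + 0.414 + 0.468 + 0.422 − 0.158 − 0.156 − 0.162 − 0.149 − 0.114 − 0.174 + 0.044 + 0.060 + 0.075 + 0.051 − 0.027 = 0.968

0.968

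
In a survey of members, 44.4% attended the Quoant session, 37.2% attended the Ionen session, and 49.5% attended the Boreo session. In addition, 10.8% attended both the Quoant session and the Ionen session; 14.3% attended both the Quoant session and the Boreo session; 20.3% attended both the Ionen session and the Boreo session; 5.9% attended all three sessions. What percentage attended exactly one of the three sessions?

Using the inclusion–exclusion count for exactly one event:
P(exactly one) = 44.4 + 37.2 + 49.5 − 2·10.8 − 2·14.3 − 2·20.3 + 3·5.9 = 58.0%

58.0%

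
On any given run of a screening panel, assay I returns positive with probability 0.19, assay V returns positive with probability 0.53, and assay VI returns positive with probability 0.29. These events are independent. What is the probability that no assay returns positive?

0.270297

P(none) = (1 − 0.19) × (1 − 0.53) × (1 − 0.29) = 0.81 × 0.47 × 0.71 = 0.270297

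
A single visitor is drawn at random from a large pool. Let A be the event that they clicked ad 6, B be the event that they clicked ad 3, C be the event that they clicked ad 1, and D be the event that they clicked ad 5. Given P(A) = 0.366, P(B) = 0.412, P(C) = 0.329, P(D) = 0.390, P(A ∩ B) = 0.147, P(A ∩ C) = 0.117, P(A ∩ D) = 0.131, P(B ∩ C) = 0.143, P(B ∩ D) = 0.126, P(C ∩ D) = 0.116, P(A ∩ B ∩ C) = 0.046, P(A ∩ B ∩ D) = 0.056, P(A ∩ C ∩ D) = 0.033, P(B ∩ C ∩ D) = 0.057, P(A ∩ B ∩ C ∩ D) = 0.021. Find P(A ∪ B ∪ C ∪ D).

0.888

Using inclusion–exclusion:
P(A ∪ B ∪ C ∪ D) = 0.366 + 0.412 + 0.329 + 0.390 − 0.147 − 0.117 − 0.131 − 0.143 − 0.126 − 0.116 + 0.046 + 0.056 + 0.033 + 0.057 − 0.021 = 0.888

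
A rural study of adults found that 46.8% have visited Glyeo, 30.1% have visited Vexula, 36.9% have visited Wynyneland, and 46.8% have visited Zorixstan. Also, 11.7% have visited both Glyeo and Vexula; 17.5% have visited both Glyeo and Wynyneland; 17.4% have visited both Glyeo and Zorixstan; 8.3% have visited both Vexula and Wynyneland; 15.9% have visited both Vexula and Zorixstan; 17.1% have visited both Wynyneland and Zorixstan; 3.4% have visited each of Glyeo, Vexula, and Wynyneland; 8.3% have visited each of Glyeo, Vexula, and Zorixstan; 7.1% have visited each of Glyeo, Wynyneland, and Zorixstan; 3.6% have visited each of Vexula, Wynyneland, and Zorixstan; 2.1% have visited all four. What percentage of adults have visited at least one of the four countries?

93.0%

Apply inclusion-exclusion:
P(union) = 46.8 + 30.1 + 36.9 + 46.8 − 11.7 − 17.5 − 17.4 − 8.3 − 15.9 − 17.1 + 3.4 + 8.3 + 7.1 + 3.6 − 2.1 = 93.0%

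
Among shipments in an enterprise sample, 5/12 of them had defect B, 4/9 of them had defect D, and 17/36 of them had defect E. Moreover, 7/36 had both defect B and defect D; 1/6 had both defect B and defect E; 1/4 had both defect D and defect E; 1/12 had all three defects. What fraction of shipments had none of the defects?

P(at least one) = 5/12 + 4/9 + 17/36 − 7/36 − 1/6 − 1/4 + 1/12 = 29/36
P(none) = 1 − 29/36 = 7/36

7/36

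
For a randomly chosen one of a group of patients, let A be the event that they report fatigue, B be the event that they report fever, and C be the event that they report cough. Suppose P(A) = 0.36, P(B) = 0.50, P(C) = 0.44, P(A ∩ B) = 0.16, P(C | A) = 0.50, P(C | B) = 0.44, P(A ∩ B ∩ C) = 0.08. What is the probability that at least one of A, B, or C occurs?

0.82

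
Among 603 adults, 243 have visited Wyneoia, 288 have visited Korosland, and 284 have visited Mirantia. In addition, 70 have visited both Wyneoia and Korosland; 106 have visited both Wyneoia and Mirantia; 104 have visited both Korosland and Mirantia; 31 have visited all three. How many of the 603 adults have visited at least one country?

N(≥1) = 243 + 288 + 284 − 70 − 106 − 104 + 31 = 566

566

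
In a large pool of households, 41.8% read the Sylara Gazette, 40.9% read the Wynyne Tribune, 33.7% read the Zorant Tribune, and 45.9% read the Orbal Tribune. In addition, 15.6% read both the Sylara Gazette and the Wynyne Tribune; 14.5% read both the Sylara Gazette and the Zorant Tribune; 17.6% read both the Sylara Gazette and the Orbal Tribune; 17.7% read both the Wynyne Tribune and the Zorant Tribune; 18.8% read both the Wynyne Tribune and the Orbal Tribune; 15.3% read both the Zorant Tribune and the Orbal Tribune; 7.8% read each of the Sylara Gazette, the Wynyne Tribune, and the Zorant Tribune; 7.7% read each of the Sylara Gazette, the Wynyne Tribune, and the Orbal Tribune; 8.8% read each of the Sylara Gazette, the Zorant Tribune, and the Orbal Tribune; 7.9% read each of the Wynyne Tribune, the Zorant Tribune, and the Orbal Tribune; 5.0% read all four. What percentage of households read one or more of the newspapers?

90.0%

P(at least one) = 41.8 + 40.9 + 33.7 + 45.9 − 15.6 − 14.5 − 17.6 − 17.7 − 18.8 − 15.3 + 7.8 + 7.7 + 8.8 + 7.9 − 5.0 = 90.0%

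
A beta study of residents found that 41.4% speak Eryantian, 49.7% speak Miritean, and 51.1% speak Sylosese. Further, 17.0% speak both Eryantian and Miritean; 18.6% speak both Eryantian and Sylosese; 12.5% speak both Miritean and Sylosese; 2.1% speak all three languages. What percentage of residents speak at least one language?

96.2%

P(≥1) = 41.4 + 49.7 + 51.1 − 17.0 − 18.6 − 12.5 + 2.1 = 96.2%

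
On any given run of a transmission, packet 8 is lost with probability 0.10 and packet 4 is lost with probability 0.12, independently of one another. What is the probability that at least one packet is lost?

P(none) = (1 − 0.10) × (1 − 0.12) = 0.90 × 0.88 = 0.792
P(at least one) = 1 − 0.792 = 0.208

0.208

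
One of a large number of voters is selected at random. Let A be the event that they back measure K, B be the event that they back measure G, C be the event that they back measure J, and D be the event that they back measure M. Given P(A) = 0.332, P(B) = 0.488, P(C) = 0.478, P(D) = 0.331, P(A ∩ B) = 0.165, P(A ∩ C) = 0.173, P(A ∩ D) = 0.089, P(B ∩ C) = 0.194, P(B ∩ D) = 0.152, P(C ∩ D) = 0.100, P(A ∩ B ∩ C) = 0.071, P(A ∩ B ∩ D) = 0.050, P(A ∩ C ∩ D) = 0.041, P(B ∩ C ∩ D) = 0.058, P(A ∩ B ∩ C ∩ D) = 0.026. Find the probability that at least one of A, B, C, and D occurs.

P(A ∪ B ∪ C ∪ D) = 0.332 + 0.488 + 0.478 + 0.331 − 0.165 − 0.173 − 0.089 − 0.194 − 0.152 − 0.100 + 0.071 + 0.050 + 0.041 + 0.058 − 0.026 = 0.950

0.950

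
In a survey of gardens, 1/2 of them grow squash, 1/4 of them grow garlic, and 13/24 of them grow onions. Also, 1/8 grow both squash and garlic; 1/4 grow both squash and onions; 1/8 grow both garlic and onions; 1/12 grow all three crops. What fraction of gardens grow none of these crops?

Apply inclusion-exclusion:
P(union) = 1/2 + 1/4 + 13/24 − 1/8 − 1/4 − 1/8 + 1/12 = 7/8
P(none) = 1 − 7/8 = 1/8

1/8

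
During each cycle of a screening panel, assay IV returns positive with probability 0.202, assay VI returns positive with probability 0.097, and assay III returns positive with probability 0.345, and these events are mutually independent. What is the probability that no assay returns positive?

P(none) = (1 − 0.202) × (1 − 0.097) × (1 − 0.345) = 0.798 × 0.903 × 0.655 = 0.47198907

0.47198907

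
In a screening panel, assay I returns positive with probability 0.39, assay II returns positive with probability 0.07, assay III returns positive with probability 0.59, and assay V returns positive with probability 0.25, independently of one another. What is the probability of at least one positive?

P(none) = (1 − 0.39) × (1 − 0.07) × (1 − 0.59) × (1 − 0.25) = 0.61 × 0.93 × 0.41 × 0.75 = 0.17444475
P(at least one) = 1 − 0.17444475 = 0.82555525

0.82555525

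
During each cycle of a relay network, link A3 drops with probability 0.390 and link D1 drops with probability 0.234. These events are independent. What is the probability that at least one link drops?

P(none) = (1 − 0.390) × (1 − 0.234) = 0.610 × 0.766 = 0.46726
P(at least one) = 1 − 0.46726 = 0.53274

0.53274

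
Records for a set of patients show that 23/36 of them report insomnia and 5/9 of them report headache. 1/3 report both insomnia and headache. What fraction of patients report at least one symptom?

31/36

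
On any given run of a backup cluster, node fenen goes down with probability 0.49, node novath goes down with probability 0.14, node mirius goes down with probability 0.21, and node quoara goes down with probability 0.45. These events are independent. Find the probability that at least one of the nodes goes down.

0.8094283

Independence gives P(none) = ∏(1 − pᵢ).
P(none) = (1 − 0.49) × (1 − 0.14) × (1 − 0.21) × (1 − 0.45) = 0.51 × 0.86 × 0.79 × 0.55 = 0.1905717
P(at least one) = 1 − 0.1905717 = 0.8094283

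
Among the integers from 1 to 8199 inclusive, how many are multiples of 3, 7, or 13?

Apply inclusion-exclusion:
2733 + 1171 + 630 − 390 − 210 − 90 + 30 = 3874

3874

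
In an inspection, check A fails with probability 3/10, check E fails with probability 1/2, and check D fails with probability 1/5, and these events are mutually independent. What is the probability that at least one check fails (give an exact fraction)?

Independence gives P(none) = ∏(1 − pᵢ).
P(none) = (1 − 3/10) × (1 − 1/2) × (1 − 1/5) = 7/10 × 1/2 × 4/5 = 7/25
P(at least one) = 1 − 7/25 = 18/25

18/25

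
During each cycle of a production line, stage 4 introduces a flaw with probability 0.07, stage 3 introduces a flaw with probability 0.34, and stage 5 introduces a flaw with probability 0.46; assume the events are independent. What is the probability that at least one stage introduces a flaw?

Independence gives P(none) = ∏(1 − pᵢ).
P(none) = (1 − 0.07) × (1 − 0.34) × (1 − 0.46) = 0.93 × 0.66 × 0.54 = 0.331452
P(at least one) = 1 − 0.331452 = 0.668548

0.668548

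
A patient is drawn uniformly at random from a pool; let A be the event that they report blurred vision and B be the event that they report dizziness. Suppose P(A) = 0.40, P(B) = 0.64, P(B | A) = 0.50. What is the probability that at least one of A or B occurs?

0.84

P(A ∩ B) = P(A)·P(B|A) = 0.40 × 0.50 = 0.20
Apply inclusion-exclusion:
P(A ∪ B) = 0.40 + 0.64 − 0.20 = 0.84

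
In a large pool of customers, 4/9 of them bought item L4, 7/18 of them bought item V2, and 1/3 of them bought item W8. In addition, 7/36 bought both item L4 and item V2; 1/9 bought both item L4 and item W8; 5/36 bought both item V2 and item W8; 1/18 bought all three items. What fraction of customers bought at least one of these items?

7/9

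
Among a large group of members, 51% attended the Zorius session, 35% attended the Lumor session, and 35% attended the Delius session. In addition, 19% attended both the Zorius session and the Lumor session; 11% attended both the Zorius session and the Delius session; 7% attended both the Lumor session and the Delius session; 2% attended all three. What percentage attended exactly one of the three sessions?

53%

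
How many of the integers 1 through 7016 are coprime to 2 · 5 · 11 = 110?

Inclusion–exclusion gives
floor(7016/2) + floor(7016/5) + floor(7016/11) − floor(7016/10) − floor(7016/22) − floor(7016/55) + floor(7016/110) = 3508 + 1403 + 637 − 701 − 318 − 127 + 63 = 4465
7016 − 4465 = 2551

2551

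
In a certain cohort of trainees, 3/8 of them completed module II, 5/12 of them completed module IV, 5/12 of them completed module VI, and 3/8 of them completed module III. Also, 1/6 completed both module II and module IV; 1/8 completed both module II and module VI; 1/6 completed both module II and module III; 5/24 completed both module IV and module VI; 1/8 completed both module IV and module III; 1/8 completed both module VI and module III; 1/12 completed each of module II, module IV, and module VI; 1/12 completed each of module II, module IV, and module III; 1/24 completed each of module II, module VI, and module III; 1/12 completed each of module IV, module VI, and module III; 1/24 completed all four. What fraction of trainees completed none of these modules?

Using inclusion–exclusion:
P(at least one) = 3/8 + 5/12 + 5/12 + 3/8 − 1/6 − 1/8 − 1/6 − 5/24 − 1/8 − 1/8 + 1/12 + 1/12 + 1/24 + 1/12 − 1/24 = 11/12
P(none) = 1 − 11/12 = 1/12

1/12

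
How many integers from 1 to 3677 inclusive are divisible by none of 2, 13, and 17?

1598

floor(3677/2) + floor(3677/13) + floor(3677/17) − floor(3677/26) − floor(3677/34) − floor(3677/221) + floor(3677/442) = 1838 + 282 + 216 − 141 − 108 − 16 + 8 = 2079
3677 − 2079 = 1598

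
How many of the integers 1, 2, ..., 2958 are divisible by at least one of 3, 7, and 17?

1368

floor(2958/3) + floor(2958/7) + floor(2958/17) − floor(2958/21) − floor(2958/51) − floor(2958/119) + floor(2958/357) = 986 + 422 + 174 − 140 − 58 − 24 + 8 = 1368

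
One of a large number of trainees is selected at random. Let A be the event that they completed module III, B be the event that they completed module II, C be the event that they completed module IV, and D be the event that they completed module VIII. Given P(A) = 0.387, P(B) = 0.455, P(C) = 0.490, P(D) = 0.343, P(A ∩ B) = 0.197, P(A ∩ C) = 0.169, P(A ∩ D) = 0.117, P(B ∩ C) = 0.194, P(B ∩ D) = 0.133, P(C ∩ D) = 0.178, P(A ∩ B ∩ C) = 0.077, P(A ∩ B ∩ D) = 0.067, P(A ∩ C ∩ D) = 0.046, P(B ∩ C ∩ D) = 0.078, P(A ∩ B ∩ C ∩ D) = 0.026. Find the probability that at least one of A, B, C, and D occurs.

0.929

P(A ∪ B ∪ C ∪ D) = 0.387 + 0.455 + 0.490 + 0.343 − 0.197 − 0.169 − 0.117 − 0.194 − 0.133 − 0.178 + 0.077 + 0.067 + 0.046 + 0.078 − 0.026 = 0.929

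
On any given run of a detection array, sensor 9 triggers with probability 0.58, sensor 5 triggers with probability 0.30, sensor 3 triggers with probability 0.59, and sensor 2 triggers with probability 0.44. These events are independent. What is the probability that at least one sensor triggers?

P(none) = (1 − 0.58) × (1 − 0.30) × (1 − 0.59) × (1 − 0.44) = 0.42 × 0.70 × 0.41 × 0.56 = 0.0675024
P(at least one) = 1 − 0.0675024 = 0.9324976

0.9324976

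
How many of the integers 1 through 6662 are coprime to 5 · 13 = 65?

By inclusion–exclusion:
floor(6662/5) + floor(6662/13) − floor(6662/65) = 1332 + 512 − 102 = 1742
6662 − 1742 = 4920

4920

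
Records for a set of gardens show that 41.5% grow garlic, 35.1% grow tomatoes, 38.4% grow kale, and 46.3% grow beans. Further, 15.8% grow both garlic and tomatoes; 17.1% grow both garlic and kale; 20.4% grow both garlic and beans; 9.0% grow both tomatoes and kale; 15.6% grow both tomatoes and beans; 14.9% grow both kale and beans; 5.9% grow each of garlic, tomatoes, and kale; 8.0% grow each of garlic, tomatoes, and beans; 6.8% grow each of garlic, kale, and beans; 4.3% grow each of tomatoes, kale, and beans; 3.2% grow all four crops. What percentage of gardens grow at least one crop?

Apply inclusion-exclusion:
P(≥1) = 41.5 + 35.1 + 38.4 + 46.3 − 15.8 − 17.1 − 20.4 − 9.0 − 15.6 − 14.9 + 5.9 + 8.0 + 6.8 + 4.3 − 3.2 = 90.3%

90.3%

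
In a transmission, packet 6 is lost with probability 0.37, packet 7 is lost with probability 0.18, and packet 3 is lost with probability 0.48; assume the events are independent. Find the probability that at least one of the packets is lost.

0.731368

Independence gives P(none) = ∏(1 − pᵢ).
P(none) = (1 − 0.37) × (1 − 0.18) × (1 − 0.48) = 0.63 × 0.82 × 0.52 = 0.268632
P(at least one) = 1 − 0.268632 = 0.731368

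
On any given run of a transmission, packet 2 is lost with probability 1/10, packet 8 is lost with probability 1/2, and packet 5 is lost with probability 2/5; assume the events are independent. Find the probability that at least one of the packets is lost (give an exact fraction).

73/100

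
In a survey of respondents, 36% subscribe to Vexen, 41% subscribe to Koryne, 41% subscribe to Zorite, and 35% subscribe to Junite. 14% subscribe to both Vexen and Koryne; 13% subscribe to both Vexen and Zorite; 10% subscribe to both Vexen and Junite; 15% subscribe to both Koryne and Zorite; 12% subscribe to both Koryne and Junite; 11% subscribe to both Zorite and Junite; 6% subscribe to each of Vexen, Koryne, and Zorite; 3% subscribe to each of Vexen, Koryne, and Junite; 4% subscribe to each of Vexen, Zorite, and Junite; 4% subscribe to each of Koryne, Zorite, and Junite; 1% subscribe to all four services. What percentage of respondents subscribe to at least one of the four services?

94%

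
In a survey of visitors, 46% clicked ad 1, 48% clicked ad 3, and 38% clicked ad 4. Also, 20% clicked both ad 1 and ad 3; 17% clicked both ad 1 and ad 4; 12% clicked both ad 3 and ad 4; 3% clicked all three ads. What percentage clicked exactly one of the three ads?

43%

Using the inclusion–exclusion count for exactly one event:
P(exactly one) = 46 + 48 + 38 − 2·20 − 2·17 − 2·12 + 3·3 = 43%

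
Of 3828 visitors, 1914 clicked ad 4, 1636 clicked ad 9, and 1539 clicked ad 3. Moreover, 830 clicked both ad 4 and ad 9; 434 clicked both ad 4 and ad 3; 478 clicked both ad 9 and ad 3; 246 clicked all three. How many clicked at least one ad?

By inclusion–exclusion:
|at least one| = 1914 + 1636 + 1539 − 830 − 434 − 478 + 246 = 3593

3593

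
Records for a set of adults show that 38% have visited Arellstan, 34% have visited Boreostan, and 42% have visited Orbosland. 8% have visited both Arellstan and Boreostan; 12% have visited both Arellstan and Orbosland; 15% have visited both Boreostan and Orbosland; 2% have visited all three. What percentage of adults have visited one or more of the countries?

P(≥1) = 38 + 34 + 42 − 8 − 12 − 15 + 2 = 81%

81%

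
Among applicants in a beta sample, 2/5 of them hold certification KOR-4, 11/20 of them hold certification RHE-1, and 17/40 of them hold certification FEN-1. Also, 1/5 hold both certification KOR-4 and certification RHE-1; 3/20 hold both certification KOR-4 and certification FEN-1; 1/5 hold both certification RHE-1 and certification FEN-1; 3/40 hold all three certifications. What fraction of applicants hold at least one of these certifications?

9/10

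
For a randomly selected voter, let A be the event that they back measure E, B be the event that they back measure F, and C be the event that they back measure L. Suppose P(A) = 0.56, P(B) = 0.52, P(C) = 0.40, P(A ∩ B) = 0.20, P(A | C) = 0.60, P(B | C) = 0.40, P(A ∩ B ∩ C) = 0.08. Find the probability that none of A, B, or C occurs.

0.04

P(A ∩ C) = P(C)·P(A|C) = 0.40 × 0.60 = 0.24
P(B ∩ C) = P(C)·P(B|C) = 0.40 × 0.40 = 0.16
By inclusion–exclusion:
P(A ∪ B ∪ C) = 0.56 + 0.52 + 0.40 − 0.20 − 0.24 − 0.16 + 0.08 = 0.96
P(none) = 1 − 0.96 = 0.04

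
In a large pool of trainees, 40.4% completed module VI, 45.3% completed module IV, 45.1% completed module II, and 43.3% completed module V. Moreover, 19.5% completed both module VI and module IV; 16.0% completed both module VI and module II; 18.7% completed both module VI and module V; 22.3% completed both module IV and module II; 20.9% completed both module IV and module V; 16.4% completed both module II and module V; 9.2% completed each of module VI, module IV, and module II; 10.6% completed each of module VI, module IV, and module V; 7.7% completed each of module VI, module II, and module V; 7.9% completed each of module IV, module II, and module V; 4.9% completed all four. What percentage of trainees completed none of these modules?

Inclusion–exclusion gives
P(union) = 40.4 + 45.3 + 45.1 + 43.3 − 19.5 − 16.0 − 18.7 − 22.3 − 20.9 − 16.4 + 9.2 + 10.6 + 7.7 + 7.9 − 4.9 = 90.8%
P(none) = 100% − 90.8% = 9.2%

9.2%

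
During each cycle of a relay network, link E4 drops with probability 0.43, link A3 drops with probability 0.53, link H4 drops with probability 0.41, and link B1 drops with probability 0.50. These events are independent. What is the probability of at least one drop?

0.9209695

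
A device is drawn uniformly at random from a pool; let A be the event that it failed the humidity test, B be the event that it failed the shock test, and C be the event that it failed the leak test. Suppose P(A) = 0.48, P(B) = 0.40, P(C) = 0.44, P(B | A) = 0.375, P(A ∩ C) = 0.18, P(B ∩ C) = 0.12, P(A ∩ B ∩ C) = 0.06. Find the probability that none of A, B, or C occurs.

0.10

P(A ∩ B) = P(A)·P(B|A) = 0.48 × 0.375 = 0.18
P(A ∪ B ∪ C) = 0.48 + 0.40 + 0.44 − 0.18 − 0.18 − 0.12 + 0.06 = 0.90
P(none) = 1 − 0.90 = 0.10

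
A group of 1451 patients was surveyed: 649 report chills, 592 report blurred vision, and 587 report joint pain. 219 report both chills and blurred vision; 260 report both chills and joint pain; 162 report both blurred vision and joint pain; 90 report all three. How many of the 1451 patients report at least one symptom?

|union| = 649 + 592 + 587 − 219 − 260 − 162 + 90 = 1277

1277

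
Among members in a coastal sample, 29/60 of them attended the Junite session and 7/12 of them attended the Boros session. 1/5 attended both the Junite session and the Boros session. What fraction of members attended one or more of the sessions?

13/15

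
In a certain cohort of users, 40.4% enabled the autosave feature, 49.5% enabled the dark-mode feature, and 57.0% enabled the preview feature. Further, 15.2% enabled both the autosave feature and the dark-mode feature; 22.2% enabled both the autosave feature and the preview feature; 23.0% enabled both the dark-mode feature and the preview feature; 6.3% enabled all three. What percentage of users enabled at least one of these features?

P(union) = 40.4 + 49.5 + 57.0 − 15.2 − 22.2 − 23.0 + 6.3 = 92.8%

92.8%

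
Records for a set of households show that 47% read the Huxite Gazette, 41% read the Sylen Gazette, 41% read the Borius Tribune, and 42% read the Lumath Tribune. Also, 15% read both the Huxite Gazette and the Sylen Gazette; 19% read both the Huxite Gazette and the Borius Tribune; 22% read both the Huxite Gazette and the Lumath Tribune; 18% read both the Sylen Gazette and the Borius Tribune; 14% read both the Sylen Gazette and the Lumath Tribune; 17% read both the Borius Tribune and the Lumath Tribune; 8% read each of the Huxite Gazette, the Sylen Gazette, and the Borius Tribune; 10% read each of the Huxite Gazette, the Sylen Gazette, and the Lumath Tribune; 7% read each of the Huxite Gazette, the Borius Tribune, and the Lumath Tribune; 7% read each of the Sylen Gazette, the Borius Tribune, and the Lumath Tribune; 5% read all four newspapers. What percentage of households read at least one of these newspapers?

93%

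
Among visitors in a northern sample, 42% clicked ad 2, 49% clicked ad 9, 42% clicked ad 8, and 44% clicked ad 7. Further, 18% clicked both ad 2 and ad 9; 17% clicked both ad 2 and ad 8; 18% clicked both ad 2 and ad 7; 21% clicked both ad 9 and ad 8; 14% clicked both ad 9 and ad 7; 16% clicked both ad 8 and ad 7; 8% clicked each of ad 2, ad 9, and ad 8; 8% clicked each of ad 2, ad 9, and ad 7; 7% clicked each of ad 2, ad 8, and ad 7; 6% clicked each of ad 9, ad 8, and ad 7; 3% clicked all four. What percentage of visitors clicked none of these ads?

Inclusion–exclusion gives
P(union) = 42 + 49 + 42 + 44 − 18 − 17 − 18 − 21 − 14 − 16 + 8 + 8 + 7 + 6 − 3 = 99%
P(none) = 100% − 99% = 1%

1%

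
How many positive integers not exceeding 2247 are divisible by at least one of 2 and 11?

Apply inclusion-exclusion:
⌊2247/2⌋ + ⌊2247/11⌋ − ⌊2247/22⌋ = 1123 + 204 − 102 = 1225

1225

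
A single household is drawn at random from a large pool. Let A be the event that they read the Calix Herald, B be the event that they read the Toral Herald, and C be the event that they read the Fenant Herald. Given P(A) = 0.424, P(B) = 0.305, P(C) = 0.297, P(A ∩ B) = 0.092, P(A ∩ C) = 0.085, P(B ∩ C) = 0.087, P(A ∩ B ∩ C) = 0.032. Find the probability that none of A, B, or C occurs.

0.206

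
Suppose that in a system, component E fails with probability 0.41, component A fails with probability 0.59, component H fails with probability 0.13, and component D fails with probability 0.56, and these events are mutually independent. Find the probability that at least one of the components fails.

0.90740068

P(none) = (1 − 0.41) × (1 − 0.59) × (1 − 0.13) × (1 − 0.56) = 0.59 × 0.41 × 0.87 × 0.44 = 0.09259932
P(at least one) = 1 − 0.09259932 = 0.90740068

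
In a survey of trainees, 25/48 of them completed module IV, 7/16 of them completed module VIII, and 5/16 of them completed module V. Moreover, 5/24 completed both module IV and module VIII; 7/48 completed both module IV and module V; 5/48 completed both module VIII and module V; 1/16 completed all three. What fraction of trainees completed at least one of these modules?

7/8

By inclusion–exclusion:
P(≥1) = 25/48 + 7/16 + 5/16 − 5/24 − 7/48 − 5/48 + 1/16 = 7/8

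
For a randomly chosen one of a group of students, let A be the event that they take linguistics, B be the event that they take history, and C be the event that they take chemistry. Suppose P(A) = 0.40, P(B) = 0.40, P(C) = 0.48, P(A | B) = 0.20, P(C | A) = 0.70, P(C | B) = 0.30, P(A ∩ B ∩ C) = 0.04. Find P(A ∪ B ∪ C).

P(A ∩ B) = P(B)·P(A|B) = 0.40 × 0.20 = 0.08
P(A ∩ C) = P(A)·P(C|A) = 0.40 × 0.70 = 0.28
P(B ∩ C) = P(B)·P(C|B) = 0.40 × 0.30 = 0.12
By inclusion-exclusion,
P(A ∪ B ∪ C) = 0.40 + 0.40 + 0.48 − 0.08 − 0.28 − 0.12 + 0.04 = 0.84

0.84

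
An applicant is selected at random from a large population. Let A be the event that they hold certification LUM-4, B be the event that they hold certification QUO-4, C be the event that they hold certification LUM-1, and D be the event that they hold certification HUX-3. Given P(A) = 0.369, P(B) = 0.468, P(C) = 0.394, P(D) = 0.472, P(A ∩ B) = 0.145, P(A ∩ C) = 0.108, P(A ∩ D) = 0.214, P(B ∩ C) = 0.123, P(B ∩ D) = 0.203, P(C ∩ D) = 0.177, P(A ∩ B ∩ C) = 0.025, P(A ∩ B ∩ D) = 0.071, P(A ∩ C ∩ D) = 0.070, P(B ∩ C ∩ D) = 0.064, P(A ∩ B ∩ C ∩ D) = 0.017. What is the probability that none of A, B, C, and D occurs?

By inclusion-exclusion,
P(A ∪ B ∪ C ∪ D) = 0.369 + 0.468 + 0.394 + 0.472 − 0.145 − 0.108 − 0.214 − 0.123 − 0.203 − 0.177 + 0.025 + 0.071 + 0.070 + 0.064 − 0.017 = 0.946
P(none) = 1 − 0.946 = 0.054

0.054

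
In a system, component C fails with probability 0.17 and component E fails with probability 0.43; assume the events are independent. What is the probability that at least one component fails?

P(none) = (1 − 0.17) × (1 − 0.43) = 0.83 × 0.57 = 0.4731
P(at least one) = 1 − 0.4731 = 0.5269

0.5269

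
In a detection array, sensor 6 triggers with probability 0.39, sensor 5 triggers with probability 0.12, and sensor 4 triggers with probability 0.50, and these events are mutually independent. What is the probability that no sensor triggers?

0.2684

P(none) = (1 − 0.39) × (1 − 0.12) × (1 − 0.50) = 0.61 × 0.88 × 0.50 = 0.2684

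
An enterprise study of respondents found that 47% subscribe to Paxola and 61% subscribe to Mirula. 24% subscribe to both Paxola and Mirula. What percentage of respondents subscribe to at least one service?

P(at least one) = 47 + 61 − 24 = 84%

84%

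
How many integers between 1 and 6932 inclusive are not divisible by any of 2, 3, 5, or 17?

3466 + 2310 + 1386 + 407 − 1155 − 693 − 203 − 462 − 135 − 81 + 231 + 67 + 40 + 27 − 13 = 5192
6932 − 5192 = 1740

1740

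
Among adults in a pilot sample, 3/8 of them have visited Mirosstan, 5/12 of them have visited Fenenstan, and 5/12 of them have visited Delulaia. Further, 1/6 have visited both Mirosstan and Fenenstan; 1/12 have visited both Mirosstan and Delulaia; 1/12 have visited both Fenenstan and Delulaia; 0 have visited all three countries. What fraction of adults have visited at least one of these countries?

7/8

P(≥1) = 3/8 + 5/12 + 5/12 − 1/6 − 1/12 − 1/12 + 0 = 7/8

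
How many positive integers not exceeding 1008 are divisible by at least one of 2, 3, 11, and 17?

721

504 + 336 + 91 + 59 − 168 − 45 − 29 − 30 − 19 − 5 + 15 + 9 + 2 + 1 − 0 = 721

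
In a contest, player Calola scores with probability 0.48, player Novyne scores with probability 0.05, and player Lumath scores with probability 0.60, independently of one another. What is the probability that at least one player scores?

0.8024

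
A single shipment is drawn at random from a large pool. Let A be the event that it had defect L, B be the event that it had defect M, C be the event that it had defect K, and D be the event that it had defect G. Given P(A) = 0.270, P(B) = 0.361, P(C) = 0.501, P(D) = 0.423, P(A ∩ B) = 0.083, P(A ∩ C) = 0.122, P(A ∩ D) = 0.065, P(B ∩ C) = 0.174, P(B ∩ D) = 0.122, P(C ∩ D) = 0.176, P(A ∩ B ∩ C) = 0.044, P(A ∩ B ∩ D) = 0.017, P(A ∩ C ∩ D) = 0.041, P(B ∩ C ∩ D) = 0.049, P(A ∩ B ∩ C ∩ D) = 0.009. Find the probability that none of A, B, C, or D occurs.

0.045

P(A ∪ B ∪ C ∪ D) = 0.270 + 0.361 + 0.501 + 0.423 − 0.083 − 0.122 − 0.065 − 0.174 − 0.122 − 0.176 + 0.044 + 0.017 + 0.041 + 0.049 − 0.009 = 0.955
P(none) = 1 − 0.955 = 0.045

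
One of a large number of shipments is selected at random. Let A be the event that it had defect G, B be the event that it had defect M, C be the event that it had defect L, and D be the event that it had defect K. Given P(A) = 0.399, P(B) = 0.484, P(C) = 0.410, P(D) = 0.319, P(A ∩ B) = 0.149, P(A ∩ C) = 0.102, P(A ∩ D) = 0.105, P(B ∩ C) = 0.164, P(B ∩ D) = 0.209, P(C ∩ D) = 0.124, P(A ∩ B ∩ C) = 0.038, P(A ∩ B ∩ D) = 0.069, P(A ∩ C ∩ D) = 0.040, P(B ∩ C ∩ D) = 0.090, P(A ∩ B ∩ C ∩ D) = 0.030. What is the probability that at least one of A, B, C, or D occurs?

0.966

By inclusion-exclusion,
P(A ∪ B ∪ C ∪ D) = 0.399 + 0.484 + 0.410 + 0.319 − 0.149 − 0.102 − 0.105 − 0.164 − 0.209 − 0.124 + 0.038 + 0.069 + 0.040 + 0.090 − 0.030 = 0.966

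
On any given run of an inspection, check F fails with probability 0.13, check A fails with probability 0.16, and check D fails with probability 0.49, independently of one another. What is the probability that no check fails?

0.372708

P(none) = (1 − 0.13) × (1 − 0.16) × (1 − 0.49) = 0.87 × 0.84 × 0.51 = 0.372708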